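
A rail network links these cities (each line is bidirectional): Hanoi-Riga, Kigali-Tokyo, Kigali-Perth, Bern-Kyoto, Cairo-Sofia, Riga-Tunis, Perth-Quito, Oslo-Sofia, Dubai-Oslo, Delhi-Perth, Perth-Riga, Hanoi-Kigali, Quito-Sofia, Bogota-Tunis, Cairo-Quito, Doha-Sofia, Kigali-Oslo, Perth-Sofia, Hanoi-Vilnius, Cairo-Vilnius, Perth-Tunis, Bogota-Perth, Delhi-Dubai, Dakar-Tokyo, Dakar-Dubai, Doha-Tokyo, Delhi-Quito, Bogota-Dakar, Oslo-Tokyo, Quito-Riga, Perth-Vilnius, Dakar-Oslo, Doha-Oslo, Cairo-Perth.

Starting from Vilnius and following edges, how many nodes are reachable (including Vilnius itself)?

16

BFS from Vilnius visits: Vilnius, Cairo, Hanoi, Perth, Quito, Sofia, Kigali, Riga, Bogota, Delhi, Tunis, Doha, Oslo, Tokyo, Dakar, Dubai
Reachable nodes: 16 of 18 total.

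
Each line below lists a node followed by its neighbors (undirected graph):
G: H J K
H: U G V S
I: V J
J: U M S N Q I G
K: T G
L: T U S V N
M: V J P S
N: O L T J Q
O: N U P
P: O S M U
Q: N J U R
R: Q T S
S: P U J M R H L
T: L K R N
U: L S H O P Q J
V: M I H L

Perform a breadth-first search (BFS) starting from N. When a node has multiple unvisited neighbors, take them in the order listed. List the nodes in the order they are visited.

Visit N; enqueue O, L, T, J, Q → queue [O, L, T, J, Q]
Visit O; enqueue U, P → queue [L, T, J, Q, U, P]
Visit L; enqueue S, V → queue [T, J, Q, U, P, S, V]
Visit T; enqueue K, R → queue [J, Q, U, P, S, V, K, R]
Visit J; enqueue M, I, G → queue [Q, U, P, S, V, K, R, M, I, G]
Visit Q → queue [U, P, S, V, K, R, M, I, G]
Visit U; enqueue H → queue [P, S, V, K, R, M, I, G, H]
Visit P → queue [S, V, K, R, M, I, G, H]
Visit S → queue [V, K, R, M, I, G, H]
Visit V → queue [K, R, M, I, G, H]
Visit K → queue [R, M, I, G, H]
Visit R → queue [M, I, G, H]
Visit M → queue [I, G, H]
Visit I → queue [G, H]
Visit G → queue [H]
Visit H → queue []

N, O, L, T, J, Q, U, P, S, V, K, R, M, I, G, H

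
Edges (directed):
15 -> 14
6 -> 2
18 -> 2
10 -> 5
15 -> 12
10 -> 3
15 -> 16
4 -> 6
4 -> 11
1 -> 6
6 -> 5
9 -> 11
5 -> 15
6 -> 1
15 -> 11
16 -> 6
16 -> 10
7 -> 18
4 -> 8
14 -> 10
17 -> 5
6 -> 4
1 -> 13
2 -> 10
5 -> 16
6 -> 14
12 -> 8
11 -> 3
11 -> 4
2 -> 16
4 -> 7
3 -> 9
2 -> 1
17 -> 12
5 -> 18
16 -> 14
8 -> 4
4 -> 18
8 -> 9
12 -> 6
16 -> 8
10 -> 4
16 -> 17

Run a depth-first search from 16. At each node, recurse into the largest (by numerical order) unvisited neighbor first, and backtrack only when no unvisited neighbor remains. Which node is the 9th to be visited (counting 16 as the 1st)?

Visit 16
16 → 17
17 → 12
12 → 8
8 → 9
9 → 11
11 → 4
4 → 18
18 → 2
2 → 10
10 → 5
5 → 15
15 → 14
10 → 3
2 → 1
1 → 13
1 → 6
4 → 7

Visit order: 16, 17, 12, 8, 9, 11, 4, 18, 2, 10, 5, 15, 14, 3, 1, 13, 6, 7

2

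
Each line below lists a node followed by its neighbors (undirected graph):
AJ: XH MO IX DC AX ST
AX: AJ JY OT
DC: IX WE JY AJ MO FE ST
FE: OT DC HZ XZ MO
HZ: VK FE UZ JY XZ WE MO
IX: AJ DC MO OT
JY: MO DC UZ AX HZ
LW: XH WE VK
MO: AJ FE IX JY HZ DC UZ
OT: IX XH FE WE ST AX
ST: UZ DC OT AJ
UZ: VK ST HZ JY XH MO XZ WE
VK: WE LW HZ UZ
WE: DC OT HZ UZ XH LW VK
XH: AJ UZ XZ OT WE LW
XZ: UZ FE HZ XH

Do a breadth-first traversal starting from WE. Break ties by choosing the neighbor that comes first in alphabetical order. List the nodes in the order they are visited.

WE -> DC -> HZ -> LW -> OT -> UZ -> VK -> XH -> AJ -> FE -> IX -> JY -> MO -> ST -> XZ -> AX

Visit WE; enqueue DC, HZ, LW, OT, UZ, VK, XH → queue [DC, HZ, LW, OT, UZ, VK, XH]
Visit DC; enqueue AJ, FE, IX, JY, MO, ST → queue [HZ, LW, OT, UZ, VK, XH, AJ, FE, IX, JY, MO, ST]
Visit HZ; enqueue XZ → queue [LW, OT, UZ, VK, XH, AJ, FE, IX, JY, MO, ST, XZ]
Visit LW → queue [OT, UZ, VK, XH, AJ, FE, IX, JY, MO, ST, XZ]
Visit OT; enqueue AX → queue [UZ, VK, XH, AJ, FE, IX, JY, MO, ST, XZ, AX]
Visit UZ → queue [VK, XH, AJ, FE, IX, JY, MO, ST, XZ, AX]
Visit VK → queue [XH, AJ, FE, IX, JY, MO, ST, XZ, AX]
Visit XH → queue [AJ, FE, IX, JY, MO, ST, XZ, AX]
Visit AJ → queue [FE, IX, JY, MO, ST, XZ, AX]
Visit FE → queue [IX, JY, MO, ST, XZ, AX]
Visit IX → queue [JY, MO, ST, XZ, AX]
Visit JY → queue [MO, ST, XZ, AX]
Visit MO → queue [ST, XZ, AX]
Visit ST → queue [XZ, AX]
Visit XZ → queue [AX]
Visit AX → queue []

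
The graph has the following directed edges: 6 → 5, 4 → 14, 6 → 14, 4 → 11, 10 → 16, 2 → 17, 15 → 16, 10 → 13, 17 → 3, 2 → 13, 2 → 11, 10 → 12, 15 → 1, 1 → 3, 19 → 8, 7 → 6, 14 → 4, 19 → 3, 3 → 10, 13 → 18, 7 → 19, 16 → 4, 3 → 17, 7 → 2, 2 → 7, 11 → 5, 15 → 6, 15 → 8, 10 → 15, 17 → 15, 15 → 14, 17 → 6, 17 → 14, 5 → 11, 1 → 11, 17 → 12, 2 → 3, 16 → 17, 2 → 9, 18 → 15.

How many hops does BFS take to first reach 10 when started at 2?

2

Level 0: 2
Level 1: 3, 7, 9, 11, 13, 17
Level 2: 5, 6, 10, 12, 14, 15, 18, 19
Level 3: 1, 4, 8, 16
10 first appears at level 2.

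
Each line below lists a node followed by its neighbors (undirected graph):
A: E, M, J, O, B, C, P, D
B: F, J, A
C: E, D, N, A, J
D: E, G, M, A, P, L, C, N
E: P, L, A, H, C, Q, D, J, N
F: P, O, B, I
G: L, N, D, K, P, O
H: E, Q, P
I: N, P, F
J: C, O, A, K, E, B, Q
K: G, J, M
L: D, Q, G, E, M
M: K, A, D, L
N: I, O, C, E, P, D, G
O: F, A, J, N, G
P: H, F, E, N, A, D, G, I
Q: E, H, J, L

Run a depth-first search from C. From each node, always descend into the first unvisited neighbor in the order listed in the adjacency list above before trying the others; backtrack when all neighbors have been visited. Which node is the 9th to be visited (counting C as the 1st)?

Visit C
C → E
E → P
P → H
H → Q
Q → J
J → O
O → F
F → B
B → A
A → M
M → K
K → G
G → L
L → D
D → N
N → I

Visit order: C, E, P, H, Q, J, O, F, B, A, M, K, G, L, D, N, I

B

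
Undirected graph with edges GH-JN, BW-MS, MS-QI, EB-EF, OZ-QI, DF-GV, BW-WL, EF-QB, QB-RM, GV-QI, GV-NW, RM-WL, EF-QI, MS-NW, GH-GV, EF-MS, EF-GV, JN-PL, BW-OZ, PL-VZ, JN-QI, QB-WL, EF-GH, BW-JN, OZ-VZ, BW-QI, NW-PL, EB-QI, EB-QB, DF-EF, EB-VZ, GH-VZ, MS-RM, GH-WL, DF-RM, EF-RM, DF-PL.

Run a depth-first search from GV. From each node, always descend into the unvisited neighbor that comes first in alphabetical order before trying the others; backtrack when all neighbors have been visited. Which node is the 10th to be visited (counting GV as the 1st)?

GH

Visit GV
GV → DF
DF → EF
EF → EB
EB → QB
QB → RM
RM → MS
MS → BW
BW → JN
JN → GH
GH → VZ
VZ → OZ
OZ → QI
VZ → PL
PL → NW
GH → WL

Visit order: GV, DF, EF, EB, QB, RM, MS, BW, JN, GH, VZ, OZ, QI, PL, NW, WL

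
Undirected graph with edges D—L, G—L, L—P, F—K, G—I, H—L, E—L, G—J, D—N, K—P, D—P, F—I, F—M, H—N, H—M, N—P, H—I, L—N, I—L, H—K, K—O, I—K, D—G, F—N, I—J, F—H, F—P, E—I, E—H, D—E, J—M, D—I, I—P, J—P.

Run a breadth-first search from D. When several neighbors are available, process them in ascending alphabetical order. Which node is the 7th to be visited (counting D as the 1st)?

P

Visit D; enqueue E, G, I, L, N, P → queue [E, G, I, L, N, P]
Visit E; enqueue H → queue [G, I, L, N, P, H]
Visit G; enqueue J → queue [I, L, N, P, H, J]
Visit I; enqueue F, K → queue [L, N, P, H, J, F, K]
Visit L → queue [N, P, H, J, F, K]
Visit N → queue [P, H, J, F, K]
Visit P → queue [H, J, F, K]
Visit H; enqueue M → queue [J, F, K, M]
Visit J → queue [F, K, M]
Visit F → queue [K, M]
Visit K; enqueue O → queue [M, O]
Visit M → queue [O]
Visit O → queue []

Visit order: D, E, G, I, L, N, P, H, J, F, K, M, O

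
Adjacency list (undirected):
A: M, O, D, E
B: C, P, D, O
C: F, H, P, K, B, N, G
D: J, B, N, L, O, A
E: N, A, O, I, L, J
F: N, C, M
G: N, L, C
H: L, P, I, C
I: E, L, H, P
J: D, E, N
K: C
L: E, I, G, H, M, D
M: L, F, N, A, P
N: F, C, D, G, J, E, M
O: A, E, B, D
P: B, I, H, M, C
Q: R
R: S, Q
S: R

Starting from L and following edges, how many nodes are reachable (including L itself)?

BFS from L visits: L, M, I, H, G, E, D, P, N, F, A, C, O, J, B, K
Reachable nodes: 16 of 19 total.

16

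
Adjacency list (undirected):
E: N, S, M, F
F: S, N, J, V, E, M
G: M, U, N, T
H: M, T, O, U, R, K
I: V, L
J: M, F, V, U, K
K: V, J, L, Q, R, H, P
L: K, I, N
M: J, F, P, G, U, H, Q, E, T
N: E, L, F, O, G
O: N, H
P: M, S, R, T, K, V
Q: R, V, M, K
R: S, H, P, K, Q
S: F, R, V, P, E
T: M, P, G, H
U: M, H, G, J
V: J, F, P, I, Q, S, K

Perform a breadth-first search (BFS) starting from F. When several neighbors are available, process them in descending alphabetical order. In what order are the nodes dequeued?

Visit F; enqueue V, S, N, M, J, E → queue [V, S, N, M, J, E]
Visit V; enqueue Q, P, K, I → queue [S, N, M, J, E, Q, P, K, I]
Visit S; enqueue R → queue [N, M, J, E, Q, P, K, I, R]
Visit N; enqueue O, L, G → queue [M, J, E, Q, P, K, I, R, O, L, G]
Visit M; enqueue U, T, H → queue [J, E, Q, P, K, I, R, O, L, G, U, T, H]
Visit J → queue [E, Q, P, K, I, R, O, L, G, U, T, H]
Visit E → queue [Q, P, K, I, R, O, L, G, U, T, H]
Visit Q → queue [P, K, I, R, O, L, G, U, T, H]
Visit P → queue [K, I, R, O, L, G, U, T, H]
Visit K → queue [I, R, O, L, G, U, T, H]
Visit I → queue [R, O, L, G, U, T, H]
Visit R → queue [O, L, G, U, T, H]
Visit O → queue [L, G, U, T, H]
Visit L → queue [G, U, T, H]
Visit G → queue [U, T, H]
Visit U → queue [T, H]
Visit T → queue [H]
Visit H → queue []

F V S N M J E Q P K I R O L G U T H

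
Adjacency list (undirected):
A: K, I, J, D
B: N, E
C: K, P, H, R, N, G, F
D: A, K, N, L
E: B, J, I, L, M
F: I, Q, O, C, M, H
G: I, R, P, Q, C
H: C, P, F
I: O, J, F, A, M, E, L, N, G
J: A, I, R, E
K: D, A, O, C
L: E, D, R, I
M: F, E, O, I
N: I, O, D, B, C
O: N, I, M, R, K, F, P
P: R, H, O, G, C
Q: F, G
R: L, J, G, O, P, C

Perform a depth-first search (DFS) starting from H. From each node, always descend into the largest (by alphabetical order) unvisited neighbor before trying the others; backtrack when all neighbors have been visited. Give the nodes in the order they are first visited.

Visit H
H → P
P → R
R → O
O → N
N → I
I → M
M → F
F → Q
Q → G
G → C
C → K
K → D
D → L
L → E
E → J
J → A
E → B

H, P, R, O, N, I, M, F, Q, G, C, K, D, L, E, J, A, B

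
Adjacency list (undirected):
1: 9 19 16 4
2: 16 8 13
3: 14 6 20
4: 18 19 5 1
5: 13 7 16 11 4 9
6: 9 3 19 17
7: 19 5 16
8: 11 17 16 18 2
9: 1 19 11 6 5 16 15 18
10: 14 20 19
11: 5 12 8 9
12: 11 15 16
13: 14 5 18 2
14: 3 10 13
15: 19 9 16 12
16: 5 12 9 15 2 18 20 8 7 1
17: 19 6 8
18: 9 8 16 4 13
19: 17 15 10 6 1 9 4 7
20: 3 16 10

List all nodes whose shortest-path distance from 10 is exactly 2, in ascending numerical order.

1, 3, 4, 6, 7, 9, 13, 15, 16, 17

Level 0: 10
Level 1: 14, 19, 20
Level 2: 1, 3, 4, 6, 7, 9, 13, 15, 16, 17
Level 3: 2, 5, 8, 11, 12, 18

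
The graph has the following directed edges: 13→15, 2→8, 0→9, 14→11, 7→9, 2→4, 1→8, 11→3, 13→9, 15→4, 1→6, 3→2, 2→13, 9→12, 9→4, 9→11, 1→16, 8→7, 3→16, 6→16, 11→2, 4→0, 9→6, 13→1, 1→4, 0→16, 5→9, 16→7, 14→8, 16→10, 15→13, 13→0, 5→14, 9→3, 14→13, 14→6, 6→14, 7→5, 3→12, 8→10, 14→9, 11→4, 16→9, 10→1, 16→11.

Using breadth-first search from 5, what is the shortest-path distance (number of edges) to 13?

2

Level 0: 5
Level 1: 9, 14
Level 2: 3, 4, 6, 8, 11, 12, 13
Level 3: 0, 1, 2, 7, 10, 15, 16
13 first appears at level 2.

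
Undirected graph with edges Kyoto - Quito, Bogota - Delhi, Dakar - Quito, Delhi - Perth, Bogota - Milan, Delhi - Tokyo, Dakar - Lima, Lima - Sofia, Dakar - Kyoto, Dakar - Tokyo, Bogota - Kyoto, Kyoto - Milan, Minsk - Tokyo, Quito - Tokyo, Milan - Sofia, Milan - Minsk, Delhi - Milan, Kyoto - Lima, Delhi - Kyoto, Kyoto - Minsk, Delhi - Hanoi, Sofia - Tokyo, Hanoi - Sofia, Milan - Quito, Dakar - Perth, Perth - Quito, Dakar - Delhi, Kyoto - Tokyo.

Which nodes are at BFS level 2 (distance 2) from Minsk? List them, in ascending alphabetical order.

Level 0: Minsk
Level 1: Kyoto, Milan, Tokyo
Level 2: Bogota, Dakar, Delhi, Lima, Quito, Sofia
Level 3: Hanoi, Perth

Bogota, Dakar, Delhi, Lima, Quito, Sofia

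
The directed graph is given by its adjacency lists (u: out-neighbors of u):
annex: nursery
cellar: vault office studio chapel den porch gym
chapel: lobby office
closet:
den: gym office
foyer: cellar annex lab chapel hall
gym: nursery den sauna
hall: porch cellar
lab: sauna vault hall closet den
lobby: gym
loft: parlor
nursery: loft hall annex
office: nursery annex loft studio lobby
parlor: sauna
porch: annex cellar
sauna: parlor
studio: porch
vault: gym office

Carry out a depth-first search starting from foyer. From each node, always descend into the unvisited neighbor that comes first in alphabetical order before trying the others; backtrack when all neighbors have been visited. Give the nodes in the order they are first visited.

Visit foyer
foyer → annex
annex → nursery
nursery → hall
hall → cellar
cellar → chapel
chapel → lobby
lobby → gym
gym → den
den → office
office → loft
loft → parlor
parlor → sauna
office → studio
studio → porch
cellar → vault
foyer → lab
lab → closet

foyer → annex → nursery → hall → cellar → chapel → lobby → gym → den → office → loft → parlor → sauna → studio → porch → vault → lab → closet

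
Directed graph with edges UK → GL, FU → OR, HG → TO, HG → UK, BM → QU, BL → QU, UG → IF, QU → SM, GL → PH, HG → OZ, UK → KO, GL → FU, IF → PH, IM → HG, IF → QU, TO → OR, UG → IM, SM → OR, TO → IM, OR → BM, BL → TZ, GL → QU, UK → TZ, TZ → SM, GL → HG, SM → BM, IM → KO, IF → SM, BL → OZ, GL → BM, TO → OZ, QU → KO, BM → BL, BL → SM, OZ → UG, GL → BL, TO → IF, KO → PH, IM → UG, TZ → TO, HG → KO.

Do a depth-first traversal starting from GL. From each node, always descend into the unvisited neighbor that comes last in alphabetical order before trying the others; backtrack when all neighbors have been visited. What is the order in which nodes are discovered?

Visit GL
GL → QU
QU → SM
SM → OR
OR → BM
BM → BL
BL → TZ
TZ → TO
TO → OZ
OZ → UG
UG → IM
IM → KO
KO → PH
IM → HG
HG → UK
UG → IF
GL → FU

GL, QU, SM, OR, BM, BL, TZ, TO, OZ, UG, IM, KO, PH, HG, UK, IF, FU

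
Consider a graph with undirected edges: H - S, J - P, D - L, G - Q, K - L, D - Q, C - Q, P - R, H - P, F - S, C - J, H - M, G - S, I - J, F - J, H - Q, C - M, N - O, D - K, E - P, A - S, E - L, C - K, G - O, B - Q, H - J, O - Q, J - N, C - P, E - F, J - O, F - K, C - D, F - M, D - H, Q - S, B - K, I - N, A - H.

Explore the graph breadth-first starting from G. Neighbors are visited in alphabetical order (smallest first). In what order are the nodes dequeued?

Visit G; enqueue O, Q, S → queue [O, Q, S]
Visit O; enqueue J, N → queue [Q, S, J, N]
Visit Q; enqueue B, C, D, H → queue [S, J, N, B, C, D, H]
Visit S; enqueue A, F → queue [J, N, B, C, D, H, A, F]
Visit J; enqueue I, P → queue [N, B, C, D, H, A, F, I, P]
Visit N → queue [B, C, D, H, A, F, I, P]
Visit B; enqueue K → queue [C, D, H, A, F, I, P, K]
Visit C; enqueue M → queue [D, H, A, F, I, P, K, M]
Visit D; enqueue L → queue [H, A, F, I, P, K, M, L]
Visit H → queue [A, F, I, P, K, M, L]
Visit A → queue [F, I, P, K, M, L]
Visit F; enqueue E → queue [I, P, K, M, L, E]
Visit I → queue [P, K, M, L, E]
Visit P; enqueue R → queue [K, M, L, E, R]
Visit K → queue [M, L, E, R]
Visit M → queue [L, E, R]
Visit L → queue [E, R]
Visit E → queue [R]
Visit R → queue []

G O Q S J N B C D H A F I P K M L E R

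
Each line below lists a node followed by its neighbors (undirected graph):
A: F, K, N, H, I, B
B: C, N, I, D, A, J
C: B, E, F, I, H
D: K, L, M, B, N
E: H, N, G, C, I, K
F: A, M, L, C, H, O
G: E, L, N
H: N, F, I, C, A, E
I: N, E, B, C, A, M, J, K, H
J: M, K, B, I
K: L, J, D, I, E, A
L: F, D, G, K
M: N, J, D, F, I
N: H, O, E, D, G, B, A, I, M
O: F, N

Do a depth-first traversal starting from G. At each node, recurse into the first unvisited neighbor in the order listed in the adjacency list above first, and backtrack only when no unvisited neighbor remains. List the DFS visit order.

Visit G
G → E
E → H
H → N
N → O
O → F
F → A
A → K
K → L
L → D
D → M
M → J
J → B
B → C
C → I

G → E → H → N → O → F → A → K → L → D → M → J → B → C → I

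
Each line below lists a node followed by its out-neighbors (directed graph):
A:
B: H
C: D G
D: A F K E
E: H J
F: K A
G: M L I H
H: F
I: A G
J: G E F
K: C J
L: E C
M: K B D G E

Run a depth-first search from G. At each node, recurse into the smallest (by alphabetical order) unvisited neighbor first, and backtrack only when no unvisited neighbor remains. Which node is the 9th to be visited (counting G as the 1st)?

J

Visit G
G → H
H → F
F → A
F → K
K → C
C → D
D → E
E → J
G → I
G → L
G → M
M → B

Visit order: G, H, F, A, K, C, D, E, J, I, L, M, B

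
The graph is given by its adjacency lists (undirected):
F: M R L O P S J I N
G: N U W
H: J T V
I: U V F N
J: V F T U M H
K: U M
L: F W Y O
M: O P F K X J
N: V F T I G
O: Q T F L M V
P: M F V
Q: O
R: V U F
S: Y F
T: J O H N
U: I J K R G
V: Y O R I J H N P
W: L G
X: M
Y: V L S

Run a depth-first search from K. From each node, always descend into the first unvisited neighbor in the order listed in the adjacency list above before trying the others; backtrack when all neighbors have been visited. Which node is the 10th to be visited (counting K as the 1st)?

Q

Visit K
K → U
U → I
I → V
V → Y
Y → L
L → F
F → M
M → O
O → Q
O → T
T → J
J → H
T → N
N → G
G → W
M → P
M → X
F → R
F → S

Visit order: K, U, I, V, Y, L, F, M, O, Q, T, J, H, N, G, W, P, X, R, S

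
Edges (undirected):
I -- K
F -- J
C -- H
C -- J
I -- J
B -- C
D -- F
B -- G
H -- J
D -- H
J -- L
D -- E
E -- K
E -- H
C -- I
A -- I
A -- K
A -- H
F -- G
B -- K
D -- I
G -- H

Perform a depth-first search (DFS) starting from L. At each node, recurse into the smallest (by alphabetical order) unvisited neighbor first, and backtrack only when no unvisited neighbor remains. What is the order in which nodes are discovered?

L -> J -> C -> B -> G -> F -> D -> E -> H -> A -> I -> K

Visit L
L → J
J → C
C → B
B → G
G → F
F → D
D → E
E → H
H → A
A → I
I → K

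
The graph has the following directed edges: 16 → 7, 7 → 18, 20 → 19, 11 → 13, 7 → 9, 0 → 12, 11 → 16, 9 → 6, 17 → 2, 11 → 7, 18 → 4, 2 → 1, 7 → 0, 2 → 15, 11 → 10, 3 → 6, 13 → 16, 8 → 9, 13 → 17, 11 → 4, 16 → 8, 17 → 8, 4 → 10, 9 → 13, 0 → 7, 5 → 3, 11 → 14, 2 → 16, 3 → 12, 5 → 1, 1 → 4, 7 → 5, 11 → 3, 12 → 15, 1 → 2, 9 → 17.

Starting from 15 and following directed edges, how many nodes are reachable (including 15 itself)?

1

BFS from 15 visits: 15
Reachable nodes: 1 of 21 total.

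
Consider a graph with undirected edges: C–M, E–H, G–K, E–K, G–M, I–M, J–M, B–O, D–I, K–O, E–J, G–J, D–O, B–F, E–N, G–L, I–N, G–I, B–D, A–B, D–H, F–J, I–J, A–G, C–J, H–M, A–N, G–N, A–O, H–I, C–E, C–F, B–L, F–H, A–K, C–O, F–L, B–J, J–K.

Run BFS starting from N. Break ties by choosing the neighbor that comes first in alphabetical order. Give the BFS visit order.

N A E G I B K O C H J L M D F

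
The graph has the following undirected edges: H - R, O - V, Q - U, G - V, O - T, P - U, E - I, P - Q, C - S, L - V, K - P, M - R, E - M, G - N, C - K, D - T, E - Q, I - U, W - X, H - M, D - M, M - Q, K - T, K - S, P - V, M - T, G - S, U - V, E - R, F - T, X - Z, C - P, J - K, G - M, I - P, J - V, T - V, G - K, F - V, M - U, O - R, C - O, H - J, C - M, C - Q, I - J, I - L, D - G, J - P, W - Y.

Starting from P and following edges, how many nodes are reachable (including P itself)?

20

BFS from P visits: P, V, U, Q, K, J, I, C, T, O, L, G, F, M, E, S, H, D, R, N
Reachable nodes: 20 of 24 total.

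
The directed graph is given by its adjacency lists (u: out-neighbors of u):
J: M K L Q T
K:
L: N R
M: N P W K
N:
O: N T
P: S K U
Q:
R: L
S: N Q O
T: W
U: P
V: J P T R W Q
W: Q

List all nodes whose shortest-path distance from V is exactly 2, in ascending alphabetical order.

Level 0: V
Level 1: J, P, Q, R, T, W
Level 2: K, L, M, S, U
Level 3: N, O

K, L, M, S, U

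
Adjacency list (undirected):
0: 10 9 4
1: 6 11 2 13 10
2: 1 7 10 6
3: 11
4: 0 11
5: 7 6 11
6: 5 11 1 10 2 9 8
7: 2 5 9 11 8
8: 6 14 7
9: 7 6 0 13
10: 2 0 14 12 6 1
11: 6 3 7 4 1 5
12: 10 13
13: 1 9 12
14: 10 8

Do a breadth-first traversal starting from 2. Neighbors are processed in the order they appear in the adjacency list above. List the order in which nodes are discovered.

Visit 2; enqueue 1, 7, 10, 6 → queue [1, 7, 10, 6]
Visit 1; enqueue 11, 13 → queue [7, 10, 6, 11, 13]
Visit 7; enqueue 5, 9, 8 → queue [10, 6, 11, 13, 5, 9, 8]
Visit 10; enqueue 0, 14, 12 → queue [6, 11, 13, 5, 9, 8, 0, 14, 12]
Visit 6 → queue [11, 13, 5, 9, 8, 0, 14, 12]
Visit 11; enqueue 3, 4 → queue [13, 5, 9, 8, 0, 14, 12, 3, 4]
Visit 13 → queue [5, 9, 8, 0, 14, 12, 3, 4]
Visit 5 → queue [9, 8, 0, 14, 12, 3, 4]
Visit 9 → queue [8, 0, 14, 12, 3, 4]
Visit 8 → queue [0, 14, 12, 3, 4]
Visit 0 → queue [14, 12, 3, 4]
Visit 14 → queue [12, 3, 4]
Visit 12 → queue [3, 4]
Visit 3 → queue [4]
Visit 4 → queue []

2 -> 1 -> 7 -> 10 -> 6 -> 11 -> 13 -> 5 -> 9 -> 8 -> 0 -> 14 -> 12 -> 3 -> 4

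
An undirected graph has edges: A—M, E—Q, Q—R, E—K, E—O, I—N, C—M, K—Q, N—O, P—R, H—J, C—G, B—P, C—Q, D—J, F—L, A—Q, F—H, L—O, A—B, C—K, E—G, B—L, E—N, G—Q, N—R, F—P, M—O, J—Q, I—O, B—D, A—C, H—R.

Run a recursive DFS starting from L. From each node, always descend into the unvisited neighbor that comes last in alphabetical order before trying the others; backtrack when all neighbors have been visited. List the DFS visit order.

Visit L
L → O
O → N
N → R
R → Q
Q → K
K → E
E → G
G → C
C → M
M → A
A → B
B → P
P → F
F → H
H → J
J → D
N → I

L O N R Q K E G C M A B P F H J D I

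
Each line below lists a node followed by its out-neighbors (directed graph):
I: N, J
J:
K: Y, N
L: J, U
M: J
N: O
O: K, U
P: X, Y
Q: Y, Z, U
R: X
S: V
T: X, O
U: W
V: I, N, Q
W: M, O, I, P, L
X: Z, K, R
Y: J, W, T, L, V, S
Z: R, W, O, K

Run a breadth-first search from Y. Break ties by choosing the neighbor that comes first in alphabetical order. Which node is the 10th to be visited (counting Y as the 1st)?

X

Visit Y; enqueue J, L, S, T, V, W → queue [J, L, S, T, V, W]
Visit J → queue [L, S, T, V, W]
Visit L; enqueue U → queue [S, T, V, W, U]
Visit S → queue [T, V, W, U]
Visit T; enqueue O, X → queue [V, W, U, O, X]
Visit V; enqueue I, N, Q → queue [W, U, O, X, I, N, Q]
Visit W; enqueue M, P → queue [U, O, X, I, N, Q, M, P]
Visit U → queue [O, X, I, N, Q, M, P]
Visit O; enqueue K → queue [X, I, N, Q, M, P, K]
Visit X; enqueue R, Z → queue [I, N, Q, M, P, K, R, Z]
Visit I → queue [N, Q, M, P, K, R, Z]
Visit N → queue [Q, M, P, K, R, Z]
Visit Q → queue [M, P, K, R, Z]
Visit M → queue [P, K, R, Z]
Visit P → queue [K, R, Z]
Visit K → queue [R, Z]
Visit R → queue [Z]
Visit Z → queue []

Visit order: Y, J, L, S, T, V, W, U, O, X, I, N, Q, M, P, K, R, Z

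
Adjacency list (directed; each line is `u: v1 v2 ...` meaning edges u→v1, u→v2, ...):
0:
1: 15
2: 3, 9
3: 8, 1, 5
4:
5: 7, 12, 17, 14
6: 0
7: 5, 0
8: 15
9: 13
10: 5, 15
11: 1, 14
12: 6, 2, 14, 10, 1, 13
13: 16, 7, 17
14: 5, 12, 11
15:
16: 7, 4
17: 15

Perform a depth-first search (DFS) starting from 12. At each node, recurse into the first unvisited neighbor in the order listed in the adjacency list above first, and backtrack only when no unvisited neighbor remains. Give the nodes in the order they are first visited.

12 -> 6 -> 0 -> 2 -> 3 -> 8 -> 15 -> 1 -> 5 -> 7 -> 17 -> 14 -> 11 -> 9 -> 13 -> 16 -> 4 -> 10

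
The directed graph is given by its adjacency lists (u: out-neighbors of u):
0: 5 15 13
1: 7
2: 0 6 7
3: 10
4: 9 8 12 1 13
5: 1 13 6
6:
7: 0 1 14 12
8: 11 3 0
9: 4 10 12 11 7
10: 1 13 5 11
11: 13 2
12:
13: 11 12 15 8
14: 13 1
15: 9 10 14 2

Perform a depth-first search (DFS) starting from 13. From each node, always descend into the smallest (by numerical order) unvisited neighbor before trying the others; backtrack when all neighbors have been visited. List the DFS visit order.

Visit 13
13 → 8
8 → 0
0 → 5
5 → 1
1 → 7
7 → 12
7 → 14
5 → 6
0 → 15
15 → 2
15 → 9
9 → 4
9 → 10
10 → 11
8 → 3

13, 8, 0, 5, 1, 7, 12, 14, 6, 15, 2, 9, 4, 10, 11, 3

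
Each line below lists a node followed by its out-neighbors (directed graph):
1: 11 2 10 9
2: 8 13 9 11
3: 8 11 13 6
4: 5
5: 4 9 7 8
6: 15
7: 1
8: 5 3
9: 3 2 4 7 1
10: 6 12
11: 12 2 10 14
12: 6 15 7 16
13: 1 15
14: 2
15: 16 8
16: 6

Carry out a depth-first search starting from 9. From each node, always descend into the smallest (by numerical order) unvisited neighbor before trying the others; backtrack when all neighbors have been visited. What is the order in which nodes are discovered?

9, 1, 2, 8, 3, 6, 15, 16, 11, 10, 12, 7, 14, 13, 5, 4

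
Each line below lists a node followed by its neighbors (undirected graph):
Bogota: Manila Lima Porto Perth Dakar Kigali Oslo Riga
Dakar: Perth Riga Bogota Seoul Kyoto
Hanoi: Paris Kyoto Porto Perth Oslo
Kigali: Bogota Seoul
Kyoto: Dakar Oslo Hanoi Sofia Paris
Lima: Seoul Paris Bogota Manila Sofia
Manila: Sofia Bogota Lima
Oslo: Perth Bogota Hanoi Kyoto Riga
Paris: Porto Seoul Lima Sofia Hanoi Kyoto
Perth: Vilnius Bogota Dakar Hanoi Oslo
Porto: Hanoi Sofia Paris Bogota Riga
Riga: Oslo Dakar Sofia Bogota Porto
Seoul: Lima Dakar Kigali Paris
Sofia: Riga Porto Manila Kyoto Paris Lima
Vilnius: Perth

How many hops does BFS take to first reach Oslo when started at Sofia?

Level 0: Sofia
Level 1: Kyoto, Lima, Manila, Paris, Porto, Riga
Level 2: Bogota, Dakar, Hanoi, Oslo, Seoul
Level 3: Kigali, Perth
Level 4: Vilnius
Oslo first appears at level 2.

2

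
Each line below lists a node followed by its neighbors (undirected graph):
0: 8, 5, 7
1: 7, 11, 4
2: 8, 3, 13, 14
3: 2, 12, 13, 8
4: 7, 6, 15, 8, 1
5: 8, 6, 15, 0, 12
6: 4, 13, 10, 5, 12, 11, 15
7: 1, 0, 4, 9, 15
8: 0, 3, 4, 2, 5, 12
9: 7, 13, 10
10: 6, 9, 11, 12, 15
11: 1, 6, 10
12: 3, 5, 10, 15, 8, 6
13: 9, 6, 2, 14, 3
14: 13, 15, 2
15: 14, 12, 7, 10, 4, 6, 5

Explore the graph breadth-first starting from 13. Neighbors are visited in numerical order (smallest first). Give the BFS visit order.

13 -> 2 -> 3 -> 6 -> 9 -> 14 -> 8 -> 12 -> 4 -> 5 -> 10 -> 11 -> 15 -> 7 -> 0 -> 1

Visit 13; enqueue 2, 3, 6, 9, 14 → queue [2, 3, 6, 9, 14]
Visit 2; enqueue 8 → queue [3, 6, 9, 14, 8]
Visit 3; enqueue 12 → queue [6, 9, 14, 8, 12]
Visit 6; enqueue 4, 5, 10, 11, 15 → queue [9, 14, 8, 12, 4, 5, 10, 11, 15]
Visit 9; enqueue 7 → queue [14, 8, 12, 4, 5, 10, 11, 15, 7]
Visit 14 → queue [8, 12, 4, 5, 10, 11, 15, 7]
Visit 8; enqueue 0 → queue [12, 4, 5, 10, 11, 15, 7, 0]
Visit 12 → queue [4, 5, 10, 11, 15, 7, 0]
Visit 4; enqueue 1 → queue [5, 10, 11, 15, 7, 0, 1]
Visit 5 → queue [10, 11, 15, 7, 0, 1]
Visit 10 → queue [11, 15, 7, 0, 1]
Visit 11 → queue [15, 7, 0, 1]
Visit 15 → queue [7, 0, 1]
Visit 7 → queue [0, 1]
Visit 0 → queue [1]
Visit 1 → queue []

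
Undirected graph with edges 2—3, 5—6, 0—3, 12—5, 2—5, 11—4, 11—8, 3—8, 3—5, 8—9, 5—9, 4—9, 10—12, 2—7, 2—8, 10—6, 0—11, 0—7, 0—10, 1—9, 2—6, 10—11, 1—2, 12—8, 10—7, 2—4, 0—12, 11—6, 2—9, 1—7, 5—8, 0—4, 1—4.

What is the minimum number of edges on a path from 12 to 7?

2

Level 0: 12
Level 1: 0, 5, 8, 10
Level 2: 2, 3, 4, 6, 7, 9, 11
Level 3: 1
7 first appears at level 2.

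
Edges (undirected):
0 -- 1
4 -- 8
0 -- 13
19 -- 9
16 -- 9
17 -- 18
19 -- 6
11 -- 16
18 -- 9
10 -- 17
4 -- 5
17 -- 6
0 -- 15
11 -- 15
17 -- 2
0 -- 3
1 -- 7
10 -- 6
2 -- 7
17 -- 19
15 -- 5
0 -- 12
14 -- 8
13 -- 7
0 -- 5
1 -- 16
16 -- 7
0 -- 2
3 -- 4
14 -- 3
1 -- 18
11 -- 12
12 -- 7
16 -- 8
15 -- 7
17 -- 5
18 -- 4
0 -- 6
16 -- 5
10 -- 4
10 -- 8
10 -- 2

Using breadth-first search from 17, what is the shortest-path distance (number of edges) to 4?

2

Level 0: 17
Level 1: 2, 5, 6, 10, 18, 19
Level 2: 0, 1, 4, 7, 8, 9, 15, 16
Level 3: 3, 11, 12, 13, 14
4 first appears at level 2.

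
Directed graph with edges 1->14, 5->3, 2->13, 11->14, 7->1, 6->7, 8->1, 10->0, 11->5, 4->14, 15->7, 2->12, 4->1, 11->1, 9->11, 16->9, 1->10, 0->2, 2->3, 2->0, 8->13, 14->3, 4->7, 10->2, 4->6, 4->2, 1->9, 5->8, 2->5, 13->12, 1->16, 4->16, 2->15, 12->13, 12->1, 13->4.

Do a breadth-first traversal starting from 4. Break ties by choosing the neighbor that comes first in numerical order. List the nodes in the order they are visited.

Visit 4; enqueue 1, 2, 6, 7, 14, 16 → queue [1, 2, 6, 7, 14, 16]
Visit 1; enqueue 9, 10 → queue [2, 6, 7, 14, 16, 9, 10]
Visit 2; enqueue 0, 3, 5, 12, 13, 15 → queue [6, 7, 14, 16, 9, 10, 0, 3, 5, 12, 13, 15]
Visit 6 → queue [7, 14, 16, 9, 10, 0, 3, 5, 12, 13, 15]
Visit 7 → queue [14, 16, 9, 10, 0, 3, 5, 12, 13, 15]
Visit 14 → queue [16, 9, 10, 0, 3, 5, 12, 13, 15]
Visit 16 → queue [9, 10, 0, 3, 5, 12, 13, 15]
Visit 9; enqueue 11 → queue [10, 0, 3, 5, 12, 13, 15, 11]
Visit 10 → queue [0, 3, 5, 12, 13, 15, 11]
Visit 0 → queue [3, 5, 12, 13, 15, 11]
Visit 3 → queue [5, 12, 13, 15, 11]
Visit 5; enqueue 8 → queue [12, 13, 15, 11, 8]
Visit 12 → queue [13, 15, 11, 8]
Visit 13 → queue [15, 11, 8]
Visit 15 → queue [11, 8]
Visit 11 → queue [8]
Visit 8 → queue []

4, 1, 2, 6, 7, 14, 16, 9, 10, 0, 3, 5, 12, 13, 15, 11, 8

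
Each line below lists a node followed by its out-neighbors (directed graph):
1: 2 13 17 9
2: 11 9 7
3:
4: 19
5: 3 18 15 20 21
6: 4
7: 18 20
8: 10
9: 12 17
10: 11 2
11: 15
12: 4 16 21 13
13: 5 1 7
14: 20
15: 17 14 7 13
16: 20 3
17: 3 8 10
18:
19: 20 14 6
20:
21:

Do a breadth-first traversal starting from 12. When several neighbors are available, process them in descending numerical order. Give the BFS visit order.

Visit 12; enqueue 21, 16, 13, 4 → queue [21, 16, 13, 4]
Visit 21 → queue [16, 13, 4]
Visit 16; enqueue 20, 3 → queue [13, 4, 20, 3]
Visit 13; enqueue 7, 5, 1 → queue [4, 20, 3, 7, 5, 1]
Visit 4; enqueue 19 → queue [20, 3, 7, 5, 1, 19]
Visit 20 → queue [3, 7, 5, 1, 19]
Visit 3 → queue [7, 5, 1, 19]
Visit 7; enqueue 18 → queue [5, 1, 19, 18]
Visit 5; enqueue 15 → queue [1, 19, 18, 15]
Visit 1; enqueue 17, 9, 2 → queue [19, 18, 15, 17, 9, 2]
Visit 19; enqueue 14, 6 → queue [18, 15, 17, 9, 2, 14, 6]
Visit 18 → queue [15, 17, 9, 2, 14, 6]
Visit 15 → queue [17, 9, 2, 14, 6]
Visit 17; enqueue 10, 8 → queue [9, 2, 14, 6, 10, 8]
Visit 9 → queue [2, 14, 6, 10, 8]
Visit 2; enqueue 11 → queue [14, 6, 10, 8, 11]
Visit 14 → queue [6, 10, 8, 11]
Visit 6 → queue [10, 8, 11]
Visit 10 → queue [8, 11]
Visit 8 → queue [11]
Visit 11 → queue []

12, 21, 16, 13, 4, 20, 3, 7, 5, 1, 19, 18, 15, 17, 9, 2, 14, 6, 10, 8, 11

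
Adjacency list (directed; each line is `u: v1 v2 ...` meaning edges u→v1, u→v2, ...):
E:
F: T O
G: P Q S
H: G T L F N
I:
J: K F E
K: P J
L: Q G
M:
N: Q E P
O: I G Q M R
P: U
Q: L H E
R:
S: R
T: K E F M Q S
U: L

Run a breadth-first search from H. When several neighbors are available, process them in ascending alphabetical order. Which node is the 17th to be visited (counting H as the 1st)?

J

Visit H; enqueue F, G, L, N, T → queue [F, G, L, N, T]
Visit F; enqueue O → queue [G, L, N, T, O]
Visit G; enqueue P, Q, S → queue [L, N, T, O, P, Q, S]
Visit L → queue [N, T, O, P, Q, S]
Visit N; enqueue E → queue [T, O, P, Q, S, E]
Visit T; enqueue K, M → queue [O, P, Q, S, E, K, M]
Visit O; enqueue I, R → queue [P, Q, S, E, K, M, I, R]
Visit P; enqueue U → queue [Q, S, E, K, M, I, R, U]
Visit Q → queue [S, E, K, M, I, R, U]
Visit S → queue [E, K, M, I, R, U]
Visit E → queue [K, M, I, R, U]
Visit K; enqueue J → queue [M, I, R, U, J]
Visit M → queue [I, R, U, J]
Visit I → queue [R, U, J]
Visit R → queue [U, J]
Visit U → queue [J]
Visit J → queue []

Visit order: H, F, G, L, N, T, O, P, Q, S, E, K, M, I, R, U, J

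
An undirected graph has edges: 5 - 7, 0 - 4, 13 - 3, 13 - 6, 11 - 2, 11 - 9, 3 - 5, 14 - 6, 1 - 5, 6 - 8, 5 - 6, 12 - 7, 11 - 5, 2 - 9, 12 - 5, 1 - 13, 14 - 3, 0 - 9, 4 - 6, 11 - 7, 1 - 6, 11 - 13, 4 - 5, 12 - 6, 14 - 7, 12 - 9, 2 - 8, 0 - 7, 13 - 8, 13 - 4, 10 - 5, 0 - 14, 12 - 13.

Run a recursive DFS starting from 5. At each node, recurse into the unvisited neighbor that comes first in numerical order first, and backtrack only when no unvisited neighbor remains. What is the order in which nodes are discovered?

Visit 5
5 → 1
1 → 6
6 → 4
4 → 0
0 → 7
7 → 11
11 → 2
2 → 8
8 → 13
13 → 3
3 → 14
13 → 12
12 → 9
5 → 10

5 → 1 → 6 → 4 → 0 → 7 → 11 → 2 → 8 → 13 → 3 → 14 → 12 → 9 → 10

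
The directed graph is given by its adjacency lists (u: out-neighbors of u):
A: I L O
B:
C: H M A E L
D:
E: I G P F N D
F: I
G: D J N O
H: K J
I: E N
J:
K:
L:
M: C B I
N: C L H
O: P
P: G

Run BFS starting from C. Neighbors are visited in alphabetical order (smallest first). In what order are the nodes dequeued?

C -> A -> E -> H -> L -> M -> I -> O -> D -> F -> G -> N -> P -> J -> K -> B

Visit C; enqueue A, E, H, L, M → queue [A, E, H, L, M]
Visit A; enqueue I, O → queue [E, H, L, M, I, O]
Visit E; enqueue D, F, G, N, P → queue [H, L, M, I, O, D, F, G, N, P]
Visit H; enqueue J, K → queue [L, M, I, O, D, F, G, N, P, J, K]
Visit L → queue [M, I, O, D, F, G, N, P, J, K]
Visit M; enqueue B → queue [I, O, D, F, G, N, P, J, K, B]
Visit I → queue [O, D, F, G, N, P, J, K, B]
Visit O → queue [D, F, G, N, P, J, K, B]
Visit D → queue [F, G, N, P, J, K, B]
Visit F → queue [G, N, P, J, K, B]
Visit G → queue [N, P, J, K, B]
Visit N → queue [P, J, K, B]
Visit P → queue [J, K, B]
Visit J → queue [K, B]
Visit K → queue [B]
Visit B → queue []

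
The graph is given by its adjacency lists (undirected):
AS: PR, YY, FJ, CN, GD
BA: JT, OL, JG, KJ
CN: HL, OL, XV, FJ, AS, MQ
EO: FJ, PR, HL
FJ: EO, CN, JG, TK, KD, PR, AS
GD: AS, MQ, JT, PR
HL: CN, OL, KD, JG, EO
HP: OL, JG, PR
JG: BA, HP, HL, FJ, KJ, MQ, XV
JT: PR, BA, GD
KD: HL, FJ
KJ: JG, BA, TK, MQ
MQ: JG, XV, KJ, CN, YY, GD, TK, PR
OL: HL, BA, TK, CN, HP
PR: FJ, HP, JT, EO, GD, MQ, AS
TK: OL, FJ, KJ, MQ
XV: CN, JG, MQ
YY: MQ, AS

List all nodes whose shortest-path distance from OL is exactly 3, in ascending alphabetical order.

GD, YY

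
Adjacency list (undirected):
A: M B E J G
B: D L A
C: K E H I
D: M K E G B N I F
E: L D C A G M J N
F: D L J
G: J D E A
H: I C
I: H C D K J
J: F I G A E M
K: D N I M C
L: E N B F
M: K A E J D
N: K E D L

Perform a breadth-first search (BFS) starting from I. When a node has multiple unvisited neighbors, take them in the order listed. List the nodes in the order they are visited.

I → H → C → D → K → J → E → M → G → B → N → F → A → L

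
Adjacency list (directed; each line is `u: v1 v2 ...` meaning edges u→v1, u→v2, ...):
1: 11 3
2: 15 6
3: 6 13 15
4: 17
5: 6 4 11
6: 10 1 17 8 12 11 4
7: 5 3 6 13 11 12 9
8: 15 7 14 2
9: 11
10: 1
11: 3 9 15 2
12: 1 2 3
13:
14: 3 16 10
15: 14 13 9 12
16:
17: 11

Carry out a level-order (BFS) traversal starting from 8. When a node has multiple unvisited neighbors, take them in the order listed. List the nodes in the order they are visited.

8 → 15 → 7 → 14 → 2 → 13 → 9 → 12 → 5 → 3 → 6 → 11 → 16 → 10 → 1 → 4 → 17

Visit 8; enqueue 15, 7, 14, 2 → queue [15, 7, 14, 2]
Visit 15; enqueue 13, 9, 12 → queue [7, 14, 2, 13, 9, 12]
Visit 7; enqueue 5, 3, 6, 11 → queue [14, 2, 13, 9, 12, 5, 3, 6, 11]
Visit 14; enqueue 16, 10 → queue [2, 13, 9, 12, 5, 3, 6, 11, 16, 10]
Visit 2 → queue [13, 9, 12, 5, 3, 6, 11, 16, 10]
Visit 13 → queue [9, 12, 5, 3, 6, 11, 16, 10]
Visit 9 → queue [12, 5, 3, 6, 11, 16, 10]
Visit 12; enqueue 1 → queue [5, 3, 6, 11, 16, 10, 1]
Visit 5; enqueue 4 → queue [3, 6, 11, 16, 10, 1, 4]
Visit 3 → queue [6, 11, 16, 10, 1, 4]
Visit 6; enqueue 17 → queue [11, 16, 10, 1, 4, 17]
Visit 11 → queue [16, 10, 1, 4, 17]
Visit 16 → queue [10, 1, 4, 17]
Visit 10 → queue [1, 4, 17]
Visit 1 → queue [4, 17]
Visit 4 → queue [17]
Visit 17 → queue []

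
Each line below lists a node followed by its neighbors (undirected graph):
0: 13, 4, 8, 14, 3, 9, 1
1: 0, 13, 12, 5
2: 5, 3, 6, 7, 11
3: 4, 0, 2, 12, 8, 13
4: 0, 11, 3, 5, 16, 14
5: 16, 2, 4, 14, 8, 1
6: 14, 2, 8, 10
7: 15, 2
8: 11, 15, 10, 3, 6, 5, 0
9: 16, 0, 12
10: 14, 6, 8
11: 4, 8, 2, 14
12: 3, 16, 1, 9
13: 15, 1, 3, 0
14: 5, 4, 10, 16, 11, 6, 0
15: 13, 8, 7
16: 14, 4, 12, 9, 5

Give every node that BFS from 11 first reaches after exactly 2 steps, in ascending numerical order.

Level 0: 11
Level 1: 2, 4, 8, 14
Level 2: 0, 3, 5, 6, 7, 10, 15, 16
Level 3: 1, 9, 12, 13

0, 3, 5, 6, 7, 10, 15, 16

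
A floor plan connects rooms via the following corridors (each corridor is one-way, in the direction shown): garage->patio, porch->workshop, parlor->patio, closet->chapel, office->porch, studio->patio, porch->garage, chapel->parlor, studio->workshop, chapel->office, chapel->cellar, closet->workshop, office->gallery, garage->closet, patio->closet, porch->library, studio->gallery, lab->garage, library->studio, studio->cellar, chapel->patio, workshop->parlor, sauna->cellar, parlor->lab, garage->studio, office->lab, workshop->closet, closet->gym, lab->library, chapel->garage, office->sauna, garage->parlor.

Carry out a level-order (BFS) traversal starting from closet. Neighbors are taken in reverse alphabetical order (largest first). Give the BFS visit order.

Visit closet; enqueue workshop, gym, chapel → queue [workshop, gym, chapel]
Visit workshop; enqueue parlor → queue [gym, chapel, parlor]
Visit gym → queue [chapel, parlor]
Visit chapel; enqueue patio, office, garage, cellar → queue [parlor, patio, office, garage, cellar]
Visit parlor; enqueue lab → queue [patio, office, garage, cellar, lab]
Visit patio → queue [office, garage, cellar, lab]
Visit office; enqueue sauna, porch, gallery → queue [garage, cellar, lab, sauna, porch, gallery]
Visit garage; enqueue studio → queue [cellar, lab, sauna, porch, gallery, studio]
Visit cellar → queue [lab, sauna, porch, gallery, studio]
Visit lab; enqueue library → queue [sauna, porch, gallery, studio, library]
Visit sauna → queue [porch, gallery, studio, library]
Visit porch → queue [gallery, studio, library]
Visit gallery → queue [studio, library]
Visit studio → queue [library]
Visit library → queue []

closet, workshop, gym, chapel, parlor, patio, office, garage, cellar, lab, sauna, porch, gallery, studio, library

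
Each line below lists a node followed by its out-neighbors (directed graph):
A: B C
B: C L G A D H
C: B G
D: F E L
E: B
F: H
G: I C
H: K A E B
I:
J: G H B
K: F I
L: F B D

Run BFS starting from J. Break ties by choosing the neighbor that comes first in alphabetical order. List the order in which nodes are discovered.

J, B, G, H, A, C, D, L, I, E, K, F

Visit J; enqueue B, G, H → queue [B, G, H]
Visit B; enqueue A, C, D, L → queue [G, H, A, C, D, L]
Visit G; enqueue I → queue [H, A, C, D, L, I]
Visit H; enqueue E, K → queue [A, C, D, L, I, E, K]
Visit A → queue [C, D, L, I, E, K]
Visit C → queue [D, L, I, E, K]
Visit D; enqueue F → queue [L, I, E, K, F]
Visit L → queue [I, E, K, F]
Visit I → queue [E, K, F]
Visit E → queue [K, F]
Visit K → queue [F]
Visit F → queue []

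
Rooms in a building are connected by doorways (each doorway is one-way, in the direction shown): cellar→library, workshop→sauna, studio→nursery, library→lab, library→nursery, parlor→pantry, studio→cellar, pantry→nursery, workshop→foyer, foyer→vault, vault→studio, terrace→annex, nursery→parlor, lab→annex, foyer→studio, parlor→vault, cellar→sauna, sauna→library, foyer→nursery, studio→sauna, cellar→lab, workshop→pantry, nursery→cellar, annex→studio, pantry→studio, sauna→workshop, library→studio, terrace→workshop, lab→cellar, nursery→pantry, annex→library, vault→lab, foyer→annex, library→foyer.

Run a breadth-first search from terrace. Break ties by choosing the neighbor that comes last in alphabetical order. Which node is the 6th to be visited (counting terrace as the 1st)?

foyer

Visit terrace; enqueue workshop, annex → queue [workshop, annex]
Visit workshop; enqueue sauna, pantry, foyer → queue [annex, sauna, pantry, foyer]
Visit annex; enqueue studio, library → queue [sauna, pantry, foyer, studio, library]
Visit sauna → queue [pantry, foyer, studio, library]
Visit pantry; enqueue nursery → queue [foyer, studio, library, nursery]
Visit foyer; enqueue vault → queue [studio, library, nursery, vault]
Visit studio; enqueue cellar → queue [library, nursery, vault, cellar]
Visit library; enqueue lab → queue [nursery, vault, cellar, lab]
Visit nursery; enqueue parlor → queue [vault, cellar, lab, parlor]
Visit vault → queue [cellar, lab, parlor]
Visit cellar → queue [lab, parlor]
Visit lab → queue [parlor]
Visit parlor → queue []

Visit order: terrace, workshop, annex, sauna, pantry, foyer, studio, library, nursery, vault, cellar, lab, parlor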